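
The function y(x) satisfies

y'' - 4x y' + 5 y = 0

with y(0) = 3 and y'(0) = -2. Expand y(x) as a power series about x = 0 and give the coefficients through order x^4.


Ansatz: y(x) = sum_{n>=0} a_n x^n, so y'(x) = sum_{n>=1} n a_n x^(n-1) and y''(x) = sum_{n>=2} n(n-1) a_n x^(n-2).
Substitute into P(x) y'' + Q(x) y' + R(x) y = 0 with P(x) = 1, Q(x) = -4x, R(x) = 5, and match powers of x.
Initial conditions: a_0 = 3, a_1 = -2.
Setting the coefficient of each power of x to zero and solving order by order (substituting the coefficients already found):
  x^0: 2 a_2 + 5 a_0 = 0  ->  2 a_2 = -5 a_0 = -15  ->  a_2 = -15/2
  x^1: 6 a_3 + a_1 = 0  ->  6 a_3 = -a_1 = 2  ->  a_3 = 1/3
  x^2: 12 a_4 - 3 a_2 = 0  ->  12 a_4 = 3 a_2 = -45/2  ->  a_4 = -15/8
Truncated series: y(x) = 3 - 2 x - (15/2) x^2 + (1/3) x^3 - (15/8) x^4 + O(x^5).

a_0 = 3; a_1 = -2; a_2 = -15/2; a_3 = 1/3; a_4 = -15/8


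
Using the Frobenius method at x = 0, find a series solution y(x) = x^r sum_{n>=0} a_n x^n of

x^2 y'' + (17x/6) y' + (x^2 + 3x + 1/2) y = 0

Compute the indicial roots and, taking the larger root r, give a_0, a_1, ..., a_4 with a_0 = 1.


Write in Frobenius form y'' + (p(x)/x) y' + (q(x)/x^2) y = 0:
  p(x) = 17/6,  q(x) = x^2 + 3x + 1/2.
Indicial equation: r(r-1) + (17/6) r + (1/2) = 0 -> roots r_1 = -1/3, r_2 = -3/2.
Take r = r_1 = -1/3. Let y(x) = x^r sum_{n>=0} a_n x^n with a_0 = 1.
Substitute y = x^r sum a_n x^n and match x^{r+n}. The recurrence is
  D(n) a_n + 3 a_{n-1} + 1 a_{n-2} = 0,  where D(n) = (r+n)(r+n-1) + (17/6)(r+n) + (1/2).
  a_n = [-3 a_{n-1} - 1 a_{n-2}] / D(n).
Since the indicial polynomial factors as (r - r_1)(r - r_2), D(n) = (r_1 + n - r_1)(r_1 + n - r_2) = n(n + 7/6).
Evaluating step by step (a_0 = 1):
  n = 1: D(1) = 1(1 + 7/6) = 13/6; numerator = -3(1) = -3; a_1 = (-3)/(13/6) = -18/13
  n = 2: D(2) = 2(2 + 7/6) = 19/3; numerator = -3(-18/13) - 1(1) = 41/13; a_2 = (41/13)/(19/3) = 123/247
  n = 3: D(3) = 3(3 + 7/6) = 25/2; numerator = -3(123/247) - 1(-18/13) = -27/247; a_3 = (-27/247)/(25/2) = -54/6175
  n = 4: D(4) = 4(4 + 7/6) = 62/3; numerator = -3(-54/6175) - 1(123/247) = -2913/6175; a_4 = (-2913/6175)/(62/3) = -8739/382850

r = -1/3; a_0 = 1; a_1 = -18/13; a_2 = 123/247; a_3 = -54/6175; a_4 = -8739/382850


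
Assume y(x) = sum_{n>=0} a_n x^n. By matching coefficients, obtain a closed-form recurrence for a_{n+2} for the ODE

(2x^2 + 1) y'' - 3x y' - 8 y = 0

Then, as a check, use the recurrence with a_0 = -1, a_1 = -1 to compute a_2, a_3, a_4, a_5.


Substitute y = sum_n a_n x^n.
(1 + 2 x^2) y'' contributes (n+2)(n+1) a_{n+2} + 2 n(n-1) a_n at x^n.
-3 x y'(x) contributes -3 n a_n at x^n.
-8 y(x) contributes -8 a_n at x^n.
Matching x^n: (n+2)(n+1) a_{n+2} + (2 n(n-1) - 3 n - 8) a_n = 0.
Thus a_{n+2} = (-2 n(n-1) + 3 n + 8) / ((n+1)(n+2)) * a_n.

Check with a_0 = -1, a_1 = -1 (apply the recurrence for n = 0, 1, 2, 3): a_0 = -1, a_1 = -1, a_2 = -4, a_3 = -11/6, a_4 = -10/3, a_5 = -11/24.

a_(n+2) = (-2 n(n-1) + 3 n + 8) / ((n+1)(n+2)) * a_n; check: a_0 = -1, a_1 = -1, a_2 = -4, a_3 = -11/6, a_4 = -10/3, a_5 = -11/24


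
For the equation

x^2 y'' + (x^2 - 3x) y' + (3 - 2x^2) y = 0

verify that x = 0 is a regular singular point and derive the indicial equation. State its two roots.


Divide by x^2 to reach normal form y'' + P_1(x) y' + P_2(x) y = 0 with P_1(x) = 1 - 3/x and P_2(x) = -2 + 3/x^2.
x = 0 is a singular point because the y'-coefficient 1 - 3/x has a pole at x = 0 and the y-coefficient -2 + 3/x^2 has a pole at x = 0.
It is a regular singular point because x P_1(x) = p(x) = x - 3 and x^2 P_2(x) = q(x) = 3 - 2x^2 are polynomials, hence analytic at x = 0.
p(0) = -3,  q(0) = 3.
Indicial equation: r(r-1) + p(0) r + q(0) = 0, i.e. r^2 + (p(0) - 1) r + q(0) = 0, i.e. r^2 - 4 r + 3 = 0.
Discriminant: (-4)^2 - 4(3) = 4, so r = (4 ± 2)/2.
Solving: r_1 = 3, r_2 = 1.

indicial: r^2 - 4 r + 3 = 0; roots r_1 = 3, r_2 = 1


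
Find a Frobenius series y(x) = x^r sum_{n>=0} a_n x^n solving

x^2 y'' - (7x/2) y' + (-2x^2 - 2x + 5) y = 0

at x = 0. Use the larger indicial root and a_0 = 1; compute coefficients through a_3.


Write in Frobenius form y'' + (p(x)/x) y' + (q(x)/x^2) y = 0:
  p(x) = -7/2,  q(x) = -2x^2 - 2x + 5.
Indicial equation: r(r-1) + (-7/2) r + (5) = 0 -> roots r_1 = 5/2, r_2 = 2.
Take r = r_1 = 5/2. Let y(x) = x^r sum_{n>=0} a_n x^n with a_0 = 1.
Substitute y = x^r sum a_n x^n and match x^{r+n}. The recurrence is
  D(n) a_n - 2 a_{n-1} - 2 a_{n-2} = 0,  where D(n) = (r+n)(r+n-1) + (-7/2)(r+n) + (5).
  a_n = [2 a_{n-1} + 2 a_{n-2}] / D(n).
Since the indicial polynomial factors as (r - r_1)(r - r_2), D(n) = (r_1 + n - r_1)(r_1 + n - r_2) = n(n + 1/2).
Evaluating step by step (a_0 = 1):
  n = 1: D(1) = 1(1 + 1/2) = 3/2; numerator = 2(1) = 2; a_1 = (2)/(3/2) = 4/3
  n = 2: D(2) = 2(2 + 1/2) = 5; numerator = 2(4/3) + 2(1) = 14/3; a_2 = (14/3)/(5) = 14/15
  n = 3: D(3) = 3(3 + 1/2) = 21/2; numerator = 2(14/15) + 2(4/3) = 68/15; a_3 = (68/15)/(21/2) = 136/315

r = 5/2; a_0 = 1; a_1 = 4/3; a_2 = 14/15; a_3 = 136/315


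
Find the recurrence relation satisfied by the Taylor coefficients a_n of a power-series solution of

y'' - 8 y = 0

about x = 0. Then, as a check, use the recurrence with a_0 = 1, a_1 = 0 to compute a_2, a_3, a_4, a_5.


Substitute y = sum_n a_n x^n into y'' + (const) y = 0.
y''(x) = sum_{n>=0} (n+2)(n+1) a_{n+2} x^n.
The ODE becomes sum_n [(n+2)(n+1) a_{n+2} - 8 a_n] x^n = 0.
Setting each coefficient to zero gives the recurrence:
  (n+2)(n+1) a_{n+2} - 8 a_n = 0,
  a_{n+2} = 8 / ((n+1)(n+2)) a_n.

Check with a_0 = 1, a_1 = 0 (apply the recurrence for n = 0, 1, 2, 3): a_0 = 1, a_1 = 0, a_2 = 4, a_3 = 0, a_4 = 8/3, a_5 = 0.

a_{n+2} = 8/((n+1)(n+2)) * a_n; check: a_0 = 1, a_1 = 0, a_2 = 4, a_3 = 0, a_4 = 8/3, a_5 = 0


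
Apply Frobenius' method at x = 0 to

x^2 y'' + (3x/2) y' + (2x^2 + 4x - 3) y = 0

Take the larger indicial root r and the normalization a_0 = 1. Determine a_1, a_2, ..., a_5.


Write in Frobenius form y'' + (p(x)/x) y' + (q(x)/x^2) y = 0:
  p(x) = 3/2,  q(x) = 2x^2 + 4x - 3.
Indicial equation: r(r-1) + (3/2) r + (-3) = 0 -> roots r_1 = 3/2, r_2 = -2.
Take r = r_1 = 3/2. Let y(x) = x^r sum_{n>=0} a_n x^n with a_0 = 1.
Substitute y = x^r sum a_n x^n and match x^{r+n}. The recurrence is
  D(n) a_n + 4 a_{n-1} + 2 a_{n-2} = 0,  where D(n) = (r+n)(r+n-1) + (3/2)(r+n) + (-3).
  a_n = [-4 a_{n-1} - 2 a_{n-2}] / D(n).
Since the indicial polynomial factors as (r - r_1)(r - r_2), D(n) = (r_1 + n - r_1)(r_1 + n - r_2) = n(n + 7/2).
Evaluating step by step (a_0 = 1):
  n = 1: D(1) = 1(1 + 7/2) = 9/2; numerator = -4(1) = -4; a_1 = (-4)/(9/2) = -8/9
  n = 2: D(2) = 2(2 + 7/2) = 11; numerator = -4(-8/9) - 2(1) = 14/9; a_2 = (14/9)/(11) = 14/99
  n = 3: D(3) = 3(3 + 7/2) = 39/2; numerator = -4(14/99) - 2(-8/9) = 40/33; a_3 = (40/33)/(39/2) = 80/1287
  n = 4: D(4) = 4(4 + 7/2) = 30; numerator = -4(80/1287) - 2(14/99) = -76/143; a_4 = (-76/143)/(30) = -38/2145
  n = 5: D(5) = 5(5 + 7/2) = 85/2; numerator = -4(-38/2145) - 2(80/1287) = -344/6435; a_5 = (-344/6435)/(85/2) = -688/546975

r = 3/2; a_0 = 1; a_1 = -8/9; a_2 = 14/99; a_3 = 80/1287; a_4 = -38/2145; a_5 = -688/546975


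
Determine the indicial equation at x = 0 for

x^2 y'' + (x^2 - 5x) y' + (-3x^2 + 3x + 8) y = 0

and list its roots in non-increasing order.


Divide by x^2 to reach normal form y'' + P_1(x) y' + P_2(x) y = 0 with P_1(x) = 1 - 5/x and P_2(x) = -3 + 3/x + 8/x^2.
x = 0 is a singular point because the y'-coefficient 1 - 5/x has a pole at x = 0 and the y-coefficient -3 + 3/x + 8/x^2 has a pole at x = 0.
It is a regular singular point because x P_1(x) = p(x) = x - 5 and x^2 P_2(x) = q(x) = -3x^2 + 3x + 8 are polynomials, hence analytic at x = 0.
p(0) = -5,  q(0) = 8.
Indicial equation: r(r-1) + p(0) r + q(0) = 0, i.e. r^2 + (p(0) - 1) r + q(0) = 0, i.e. r^2 - 6 r + 8 = 0.
Discriminant: (-6)^2 - 4(8) = 4, so r = (6 ± 2)/2.
Solving: r_1 = 4, r_2 = 2.

indicial: r^2 - 6 r + 8 = 0; roots r_1 = 4, r_2 = 2


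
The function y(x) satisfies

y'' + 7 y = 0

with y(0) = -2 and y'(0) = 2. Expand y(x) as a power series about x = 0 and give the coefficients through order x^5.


Ansatz: y(x) = sum_{n>=0} a_n x^n, so y'(x) = sum_{n>=1} n a_n x^(n-1) and y''(x) = sum_{n>=2} n(n-1) a_n x^(n-2).
Substitute into P(x) y'' + Q(x) y' + R(x) y = 0 with P(x) = 1, Q(x) = 0, R(x) = 7, and match powers of x.
Initial conditions: a_0 = -2, a_1 = 2.
Setting the coefficient of each power of x to zero and solving order by order (substituting the coefficients already found):
  x^0: 2 a_2 + 7 a_0 = 0  ->  2 a_2 = -7 a_0 = 14  ->  a_2 = 7
  x^1: 6 a_3 + 7 a_1 = 0  ->  6 a_3 = -7 a_1 = -14  ->  a_3 = -7/3
  x^2: 12 a_4 + 7 a_2 = 0  ->  12 a_4 = -7 a_2 = -49  ->  a_4 = -49/12
  x^3: 20 a_5 + 7 a_3 = 0  ->  20 a_5 = -7 a_3 = 49/3  ->  a_5 = 49/60
Truncated series: y(x) = -2 + 2 x + 7 x^2 - (7/3) x^3 - (49/12) x^4 + (49/60) x^5 + O(x^6).

a_0 = -2; a_1 = 2; a_2 = 7; a_3 = -7/3; a_4 = -49/12; a_5 = 49/60


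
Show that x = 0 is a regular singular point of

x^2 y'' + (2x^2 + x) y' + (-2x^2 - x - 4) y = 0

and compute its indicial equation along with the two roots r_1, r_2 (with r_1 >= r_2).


Divide by x^2 to reach normal form y'' + P_1(x) y' + P_2(x) y = 0 with P_1(x) = 2 + 1/x and P_2(x) = -2 - 1/x - 4/x^2.
x = 0 is a singular point because the y'-coefficient 2 + 1/x has a pole at x = 0 and the y-coefficient -2 - 1/x - 4/x^2 has a pole at x = 0.
It is a regular singular point because x P_1(x) = p(x) = 2x + 1 and x^2 P_2(x) = q(x) = -2x^2 - x - 4 are polynomials, hence analytic at x = 0.
p(0) = 1,  q(0) = -4.
Indicial equation: r(r-1) + p(0) r + q(0) = 0, i.e. r^2 + (p(0) - 1) r + q(0) = 0, i.e. r^2 - 4 = 0.
Discriminant: (0)^2 - 4(-4) = 16, so r = (0 ± 4)/2.
Solving: r_1 = 2, r_2 = -2.

indicial: r^2 - 4 = 0; roots r_1 = 2, r_2 = -2


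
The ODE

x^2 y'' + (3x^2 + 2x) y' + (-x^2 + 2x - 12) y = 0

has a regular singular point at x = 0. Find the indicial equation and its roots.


Divide by x^2 to reach normal form y'' + P_1(x) y' + P_2(x) y = 0 with P_1(x) = 3 + 2/x and P_2(x) = -1 + 2/x - 12/x^2.
x = 0 is a singular point because the y'-coefficient 3 + 2/x has a pole at x = 0 and the y-coefficient -1 + 2/x - 12/x^2 has a pole at x = 0.
It is a regular singular point because x P_1(x) = p(x) = 3x + 2 and x^2 P_2(x) = q(x) = -x^2 + 2x - 12 are polynomials, hence analytic at x = 0.
p(0) = 2,  q(0) = -12.
Indicial equation: r(r-1) + p(0) r + q(0) = 0, i.e. r^2 + (p(0) - 1) r + q(0) = 0, i.e. r^2 + 1 r - 12 = 0.
Discriminant: (1)^2 - 4(-12) = 49, so r = (-1 ± 7)/2.
Solving: r_1 = 3, r_2 = -4.

indicial: r^2 + 1 r - 12 = 0; roots r_1 = 3, r_2 = -4


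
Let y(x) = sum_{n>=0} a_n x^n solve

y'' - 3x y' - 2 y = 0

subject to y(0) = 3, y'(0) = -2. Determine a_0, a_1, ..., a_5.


Ansatz: y(x) = sum_{n>=0} a_n x^n, so y'(x) = sum_{n>=1} n a_n x^(n-1) and y''(x) = sum_{n>=2} n(n-1) a_n x^(n-2).
Substitute into P(x) y'' + Q(x) y' + R(x) y = 0 with P(x) = 1, Q(x) = -3x, R(x) = -2, and match powers of x.
Initial conditions: a_0 = 3, a_1 = -2.
Setting the coefficient of each power of x to zero and solving order by order (substituting the coefficients already found):
  x^0: 2 a_2 - 2 a_0 = 0  ->  2 a_2 = 2 a_0 = 6  ->  a_2 = 3
  x^1: 6 a_3 - 5 a_1 = 0  ->  6 a_3 = 5 a_1 = -10  ->  a_3 = -5/3
  x^2: 12 a_4 - 8 a_2 = 0  ->  12 a_4 = 8 a_2 = 24  ->  a_4 = 2
  x^3: 20 a_5 - 11 a_3 = 0  ->  20 a_5 = 11 a_3 = -55/3  ->  a_5 = -11/12
Truncated series: y(x) = 3 - 2 x + 3 x^2 - (5/3) x^3 + 2 x^4 - (11/12) x^5 + O(x^6).

a_0 = 3; a_1 = -2; a_2 = 3; a_3 = -5/3; a_4 = 2; a_5 = -11/12


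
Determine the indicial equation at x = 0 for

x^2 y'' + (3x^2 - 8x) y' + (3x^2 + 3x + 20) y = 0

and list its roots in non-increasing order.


Divide by x^2 to reach normal form y'' + P_1(x) y' + P_2(x) y = 0 with P_1(x) = 3 - 8/x and P_2(x) = 3 + 3/x + 20/x^2.
x = 0 is a singular point because the y'-coefficient 3 - 8/x has a pole at x = 0 and the y-coefficient 3 + 3/x + 20/x^2 has a pole at x = 0.
It is a regular singular point because x P_1(x) = p(x) = 3x - 8 and x^2 P_2(x) = q(x) = 3x^2 + 3x + 20 are polynomials, hence analytic at x = 0.
p(0) = -8,  q(0) = 20.
Indicial equation: r(r-1) + p(0) r + q(0) = 0, i.e. r^2 + (p(0) - 1) r + q(0) = 0, i.e. r^2 - 9 r + 20 = 0.
Discriminant: (-9)^2 - 4(20) = 1, so r = (9 ± 1)/2.
Solving: r_1 = 5, r_2 = 4.

indicial: r^2 - 9 r + 20 = 0; roots r_1 = 5, r_2 = 4


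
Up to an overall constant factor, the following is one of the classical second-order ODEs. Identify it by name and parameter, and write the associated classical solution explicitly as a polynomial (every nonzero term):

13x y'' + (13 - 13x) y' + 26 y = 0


All three coefficients share the factor 13; dividing through by 13 gives  x y'' + (1 - x) y' + 2 y = 0.
This matches the Laguerre equation x y'' + (1 - x) y' + n y = 0 with n = 2; the polynomial solution is L_2(x).
With y = sum_k a_k x^k, matching x^k gives (k+1)k a_{k+1} + (k+1) a_{k+1} - k a_k + n a_k = 0, i.e. (k+1)^2 a_{k+1} = (k - n) a_k = (k - 2) a_k. The right side vanishes at k = 2, so the series terminates at degree 2.
Standard normalization L_n(0) = 1 gives a_0 = 1. Work upward with a_{k+1} = (k - 2) a_k / (k+1)^2:
  a_1 = (0 - 2)(1) / 1^2 = -2/1 = -2
  a_2 = (1 - 2)(-2) / 2^2 = 2/4 = 1/2
Hence L_2(x) = x^2/2 - 2 x + 1.

L_2(x); series = x^2/2 - 2 x + 1


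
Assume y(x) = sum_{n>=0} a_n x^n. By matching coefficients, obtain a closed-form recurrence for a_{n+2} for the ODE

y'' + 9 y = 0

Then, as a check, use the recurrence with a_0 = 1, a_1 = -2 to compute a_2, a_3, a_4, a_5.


Substitute y = sum_n a_n x^n into y'' + (const) y = 0.
y''(x) = sum_{n>=0} (n+2)(n+1) a_{n+2} x^n.
The ODE becomes sum_n [(n+2)(n+1) a_{n+2} + 9 a_n] x^n = 0.
Setting each coefficient to zero gives the recurrence:
  (n+2)(n+1) a_{n+2} + 9 a_n = 0,
  a_{n+2} = -9 / ((n+1)(n+2)) a_n.

Check with a_0 = 1, a_1 = -2 (apply the recurrence for n = 0, 1, 2, 3): a_0 = 1, a_1 = -2, a_2 = -9/2, a_3 = 3, a_4 = 27/8, a_5 = -27/20.

a_{n+2} = -9/((n+1)(n+2)) * a_n; check: a_0 = 1, a_1 = -2, a_2 = -9/2, a_3 = 3, a_4 = 27/8, a_5 = -27/20


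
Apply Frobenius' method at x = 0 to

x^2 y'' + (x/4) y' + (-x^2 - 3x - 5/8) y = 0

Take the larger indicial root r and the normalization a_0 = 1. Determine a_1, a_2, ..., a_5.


Write in Frobenius form y'' + (p(x)/x) y' + (q(x)/x^2) y = 0:
  p(x) = 1/4,  q(x) = -x^2 - 3x - 5/8.
Indicial equation: r(r-1) + (1/4) r + (-5/8) = 0 -> roots r_1 = 5/4, r_2 = -1/2.
Take r = r_1 = 5/4. Let y(x) = x^r sum_{n>=0} a_n x^n with a_0 = 1.
Substitute y = x^r sum a_n x^n and match x^{r+n}. The recurrence is
  D(n) a_n - 3 a_{n-1} - 1 a_{n-2} = 0,  where D(n) = (r+n)(r+n-1) + (1/4)(r+n) + (-5/8).
  a_n = [3 a_{n-1} + 1 a_{n-2}] / D(n).
Since the indicial polynomial factors as (r - r_1)(r - r_2), D(n) = (r_1 + n - r_1)(r_1 + n - r_2) = n(n + 7/4).
Evaluating step by step (a_0 = 1):
  n = 1: D(1) = 1(1 + 7/4) = 11/4; numerator = 3(1) = 3; a_1 = (3)/(11/4) = 12/11
  n = 2: D(2) = 2(2 + 7/4) = 15/2; numerator = 3(12/11) + 1(1) = 47/11; a_2 = (47/11)/(15/2) = 94/165
  n = 3: D(3) = 3(3 + 7/4) = 57/4; numerator = 3(94/165) + 1(12/11) = 14/5; a_3 = (14/5)/(57/4) = 56/285
  n = 4: D(4) = 4(4 + 7/4) = 23; numerator = 3(56/285) + 1(94/165) = 3634/3135; a_4 = (3634/3135)/(23) = 158/3135
  n = 5: D(5) = 5(5 + 7/4) = 135/4; numerator = 3(158/3135) + 1(56/285) = 218/627; a_5 = (218/627)/(135/4) = 872/84645

r = 5/4; a_0 = 1; a_1 = 12/11; a_2 = 94/165; a_3 = 56/285; a_4 = 158/3135; a_5 = 872/84645


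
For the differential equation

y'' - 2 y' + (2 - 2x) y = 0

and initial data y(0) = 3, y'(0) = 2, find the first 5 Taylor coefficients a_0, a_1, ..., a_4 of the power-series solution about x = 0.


Ansatz: y(x) = sum_{n>=0} a_n x^n, so y'(x) = sum_{n>=1} n a_n x^(n-1) and y''(x) = sum_{n>=2} n(n-1) a_n x^(n-2).
Substitute into P(x) y'' + Q(x) y' + R(x) y = 0 with P(x) = 1, Q(x) = -2, R(x) = 2 - 2x, and match powers of x.
Initial conditions: a_0 = 3, a_1 = 2.
Setting the coefficient of each power of x to zero and solving order by order (substituting the coefficients already found):
  x^0: 2 a_2 - 2 a_1 + 2 a_0 = 0  ->  2 a_2 = 2 a_1 - 2 a_0 = -2  ->  a_2 = -1
  x^1: 6 a_3 - 4 a_2 + 2 a_1 - 2 a_0 = 0  ->  6 a_3 = 4 a_2 - 2 a_1 + 2 a_0 = -2  ->  a_3 = -1/3
  x^2: 12 a_4 - 6 a_3 + 2 a_2 - 2 a_1 = 0  ->  12 a_4 = 6 a_3 - 2 a_2 + 2 a_1 = 4  ->  a_4 = 1/3
Truncated series: y(x) = 3 + 2 x - x^2 - (1/3) x^3 + (1/3) x^4 + O(x^5).

a_0 = 3; a_1 = 2; a_2 = -1; a_3 = -1/3; a_4 = 1/3


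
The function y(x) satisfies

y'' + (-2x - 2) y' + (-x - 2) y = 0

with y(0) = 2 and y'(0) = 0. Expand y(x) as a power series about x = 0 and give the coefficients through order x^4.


Ansatz: y(x) = sum_{n>=0} a_n x^n, so y'(x) = sum_{n>=1} n a_n x^(n-1) and y''(x) = sum_{n>=2} n(n-1) a_n x^(n-2).
Substitute into P(x) y'' + Q(x) y' + R(x) y = 0 with P(x) = 1, Q(x) = -2x - 2, R(x) = -x - 2, and match powers of x.
Initial conditions: a_0 = 2, a_1 = 0.
Setting the coefficient of each power of x to zero and solving order by order (substituting the coefficients already found):
  x^0: 2 a_2 - 2 a_1 - 2 a_0 = 0  ->  2 a_2 = 2 a_1 + 2 a_0 = 4  ->  a_2 = 2
  x^1: 6 a_3 - 4 a_2 - 4 a_1 - a_0 = 0  ->  6 a_3 = 4 a_2 + 4 a_1 + a_0 = 10  ->  a_3 = 5/3
  x^2: 12 a_4 - 6 a_3 - 6 a_2 - a_1 = 0  ->  12 a_4 = 6 a_3 + 6 a_2 + a_1 = 22  ->  a_4 = 11/6
Truncated series: y(x) = 2 + 2 x^2 + (5/3) x^3 + (11/6) x^4 + O(x^5).

a_0 = 2; a_1 = 0; a_2 = 2; a_3 = 5/3; a_4 = 11/6


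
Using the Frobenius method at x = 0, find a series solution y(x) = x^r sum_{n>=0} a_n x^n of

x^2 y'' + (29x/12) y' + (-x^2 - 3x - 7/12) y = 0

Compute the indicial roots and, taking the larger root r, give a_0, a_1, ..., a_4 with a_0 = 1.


Write in Frobenius form y'' + (p(x)/x) y' + (q(x)/x^2) y = 0:
  p(x) = 29/12,  q(x) = -x^2 - 3x - 7/12.
Indicial equation: r(r-1) + (29/12) r + (-7/12) = 0 -> roots r_1 = 1/3, r_2 = -7/4.
Take r = r_1 = 1/3. Let y(x) = x^r sum_{n>=0} a_n x^n with a_0 = 1.
Substitute y = x^r sum a_n x^n and match x^{r+n}. The recurrence is
  D(n) a_n - 3 a_{n-1} - 1 a_{n-2} = 0,  where D(n) = (r+n)(r+n-1) + (29/12)(r+n) + (-7/12).
  a_n = [3 a_{n-1} + 1 a_{n-2}] / D(n).
Since the indicial polynomial factors as (r - r_1)(r - r_2), D(n) = (r_1 + n - r_1)(r_1 + n - r_2) = n(n + 25/12).
Evaluating step by step (a_0 = 1):
  n = 1: D(1) = 1(1 + 25/12) = 37/12; numerator = 3(1) = 3; a_1 = (3)/(37/12) = 36/37
  n = 2: D(2) = 2(2 + 25/12) = 49/6; numerator = 3(36/37) + 1(1) = 145/37; a_2 = (145/37)/(49/6) = 870/1813
  n = 3: D(3) = 3(3 + 25/12) = 61/4; numerator = 3(870/1813) + 1(36/37) = 4374/1813; a_3 = (4374/1813)/(61/4) = 17496/110593
  n = 4: D(4) = 4(4 + 25/12) = 73/3; numerator = 3(17496/110593) + 1(870/1813) = 105558/110593; a_4 = (105558/110593)/(73/3) = 4338/110593

r = 1/3; a_0 = 1; a_1 = 36/37; a_2 = 870/1813; a_3 = 17496/110593; a_4 = 4338/110593


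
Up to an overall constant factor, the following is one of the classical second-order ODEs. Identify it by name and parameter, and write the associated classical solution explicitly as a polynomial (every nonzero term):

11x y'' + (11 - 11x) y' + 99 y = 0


All three coefficients share the factor 11; dividing through by 11 gives  x y'' + (1 - x) y' + 9 y = 0.
This matches the Laguerre equation x y'' + (1 - x) y' + n y = 0 with n = 9; the polynomial solution is L_9(x).
With y = sum_k a_k x^k, matching x^k gives (k+1)k a_{k+1} + (k+1) a_{k+1} - k a_k + n a_k = 0, i.e. (k+1)^2 a_{k+1} = (k - n) a_k = (k - 9) a_k. The right side vanishes at k = 9, so the series terminates at degree 9.
Standard normalization L_n(0) = 1 gives a_0 = 1. Work upward with a_{k+1} = (k - 9) a_k / (k+1)^2:
  a_1 = (0 - 9)(1) / 1^2 = -9/1 = -9
  a_2 = (1 - 9)(-9) / 2^2 = 72/4 = 18
  a_3 = (2 - 9)(18) / 3^2 = -126/9 = -14
  a_4 = (3 - 9)(-14) / 4^2 = 84/16 = 21/4
  a_5 = (4 - 9)(21/4) / 5^2 = (-105/4)/25 = -21/20
  a_6 = (5 - 9)(-21/20) / 6^2 = (21/5)/36 = 7/60
  a_7 = (6 - 9)(7/60) / 7^2 = (-7/20)/49 = -1/140
  a_8 = (7 - 9)(-1/140) / 8^2 = (1/70)/64 = 1/4480
  a_9 = (8 - 9)(1/4480) / 9^2 = (-1/4480)/81 = -1/362880
Hence L_9(x) = -x^9/362880 + x^8/4480 - x^7/140 + 7 x^6/60 - 21 x^5/20 + 21 x^4/4 - 14 x^3 + 18 x^2 - 9 x + 1.

L_9(x); series = -x^9/362880 + x^8/4480 - x^7/140 + 7 x^6/60 - 21 x^5/20 + 21 x^4/4 - 14 x^3 + 18 x^2 - 9 x + 1


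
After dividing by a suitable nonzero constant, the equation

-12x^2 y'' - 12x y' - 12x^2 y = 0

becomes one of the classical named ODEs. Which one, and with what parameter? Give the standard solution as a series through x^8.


All three coefficients share the factor -12; dividing through by -12 gives  x^2 y'' + x y' + x^2 y = 0.
This matches the Bessel equation x^2 y'' + x y' + (x^2 - nu^2) y = 0 with nu^2 = 0, so nu = 0; the solution bounded at x = 0 is J_0(x).
Frobenius at x = 0: indicial roots ±nu; for r = nu the recurrence k(k + 2nu) c_k = -c_{k-2} gives the standard series J_nu(x) = sum_{k>=0} (-1)^k / (k! (k+nu)!) (x/2)^(2k+nu). Evaluate the first 5 terms:
  k = 0: (-1)^0 / (0! * 0! * 2^0) x^0 = 1/(1*1*1) x^0 = (1) x^0
  k = 1: (-1)^1 / (1! * 1! * 2^2) x^2 = -1/(1*1*4) x^2 = (-1/4) x^2
  k = 2: (-1)^2 / (2! * 2! * 2^4) x^4 = 1/(2*2*16) x^4 = (1/64) x^4
  k = 3: (-1)^3 / (3! * 3! * 2^6) x^6 = -1/(6*6*64) x^6 = (-1/2304) x^6
  k = 4: (-1)^4 / (4! * 4! * 2^8) x^8 = 1/(24*24*256) x^8 = (1/147456) x^8
Hence J_0(x) = x^8/147456 - x^6/2304 + x^4/64 - x^2/4 + 1 + ....

J_0(x); series = x^8/147456 - x^6/2304 + x^4/64 - x^2/4 + 1


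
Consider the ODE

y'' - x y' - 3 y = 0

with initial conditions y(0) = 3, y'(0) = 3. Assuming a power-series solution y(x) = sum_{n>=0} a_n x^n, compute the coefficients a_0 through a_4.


Ansatz: y(x) = sum_{n>=0} a_n x^n, so y'(x) = sum_{n>=1} n a_n x^(n-1) and y''(x) = sum_{n>=2} n(n-1) a_n x^(n-2).
Substitute into P(x) y'' + Q(x) y' + R(x) y = 0 with P(x) = 1, Q(x) = -x, R(x) = -3, and match powers of x.
Initial conditions: a_0 = 3, a_1 = 3.
Setting the coefficient of each power of x to zero and solving order by order (substituting the coefficients already found):
  x^0: 2 a_2 - 3 a_0 = 0  ->  2 a_2 = 3 a_0 = 9  ->  a_2 = 9/2
  x^1: 6 a_3 - 4 a_1 = 0  ->  6 a_3 = 4 a_1 = 12  ->  a_3 = 2
  x^2: 12 a_4 - 5 a_2 = 0  ->  12 a_4 = 5 a_2 = 45/2  ->  a_4 = 15/8
Truncated series: y(x) = 3 + 3 x + (9/2) x^2 + 2 x^3 + (15/8) x^4 + O(x^5).

a_0 = 3; a_1 = 3; a_2 = 9/2; a_3 = 2; a_4 = 15/8


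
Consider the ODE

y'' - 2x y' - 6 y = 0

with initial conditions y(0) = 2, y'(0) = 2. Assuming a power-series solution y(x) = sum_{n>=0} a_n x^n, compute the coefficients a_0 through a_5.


Ansatz: y(x) = sum_{n>=0} a_n x^n, so y'(x) = sum_{n>=1} n a_n x^(n-1) and y''(x) = sum_{n>=2} n(n-1) a_n x^(n-2).
Substitute into P(x) y'' + Q(x) y' + R(x) y = 0 with P(x) = 1, Q(x) = -2x, R(x) = -6, and match powers of x.
Initial conditions: a_0 = 2, a_1 = 2.
Setting the coefficient of each power of x to zero and solving order by order (substituting the coefficients already found):
  x^0: 2 a_2 - 6 a_0 = 0  ->  2 a_2 = 6 a_0 = 12  ->  a_2 = 6
  x^1: 6 a_3 - 8 a_1 = 0  ->  6 a_3 = 8 a_1 = 16  ->  a_3 = 8/3
  x^2: 12 a_4 - 10 a_2 = 0  ->  12 a_4 = 10 a_2 = 60  ->  a_4 = 5
  x^3: 20 a_5 - 12 a_3 = 0  ->  20 a_5 = 12 a_3 = 32  ->  a_5 = 8/5
Truncated series: y(x) = 2 + 2 x + 6 x^2 + (8/3) x^3 + 5 x^4 + (8/5) x^5 + O(x^6).

a_0 = 2; a_1 = 2; a_2 = 6; a_3 = 8/3; a_4 = 5; a_5 = 8/5


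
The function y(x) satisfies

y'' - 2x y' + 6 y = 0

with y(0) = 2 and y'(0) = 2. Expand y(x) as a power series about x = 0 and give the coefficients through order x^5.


Ansatz: y(x) = sum_{n>=0} a_n x^n, so y'(x) = sum_{n>=1} n a_n x^(n-1) and y''(x) = sum_{n>=2} n(n-1) a_n x^(n-2).
Substitute into P(x) y'' + Q(x) y' + R(x) y = 0 with P(x) = 1, Q(x) = -2x, R(x) = 6, and match powers of x.
Initial conditions: a_0 = 2, a_1 = 2.
Setting the coefficient of each power of x to zero and solving order by order (substituting the coefficients already found):
  x^0: 2 a_2 + 6 a_0 = 0  ->  2 a_2 = -6 a_0 = -12  ->  a_2 = -6
  x^1: 6 a_3 + 4 a_1 = 0  ->  6 a_3 = -4 a_1 = -8  ->  a_3 = -4/3
  x^2: 12 a_4 + 2 a_2 = 0  ->  12 a_4 = -2 a_2 = 12  ->  a_4 = 1
  x^3: 20 a_5 = 0  ->  a_5 = 0
Truncated series: y(x) = 2 + 2 x - 6 x^2 - (4/3) x^3 + x^4 + O(x^6).

a_0 = 2; a_1 = 2; a_2 = -6; a_3 = -4/3; a_4 = 1; a_5 = 0


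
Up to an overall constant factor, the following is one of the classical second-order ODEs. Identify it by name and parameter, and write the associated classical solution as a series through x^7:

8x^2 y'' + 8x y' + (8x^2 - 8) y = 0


All three coefficients share the factor 8; dividing through by 8 gives  x^2 y'' + x y' + (x^2 - 1) y = 0.
This matches the Bessel equation x^2 y'' + x y' + (x^2 - nu^2) y = 0 with nu^2 = 1, so nu = 1; the solution bounded at x = 0 is J_1(x).
Frobenius at x = 0: indicial roots ±nu; for r = nu the recurrence k(k + 2nu) c_k = -c_{k-2} gives the standard series J_nu(x) = sum_{k>=0} (-1)^k / (k! (k+nu)!) (x/2)^(2k+nu). Evaluate the first 4 terms:
  k = 0: (-1)^0 / (0! * 1! * 2^1) x^1 = 1/(1*1*2) x^1 = (1/2) x^1
  k = 1: (-1)^1 / (1! * 2! * 2^3) x^3 = -1/(1*2*8) x^3 = (-1/16) x^3
  k = 2: (-1)^2 / (2! * 3! * 2^5) x^5 = 1/(2*6*32) x^5 = (1/384) x^5
  k = 3: (-1)^3 / (3! * 4! * 2^7) x^7 = -1/(6*24*128) x^7 = (-1/18432) x^7
Hence J_1(x) = -x^7/18432 + x^5/384 - x^3/16 + x/2 + ....

J_1(x); series = -x^7/18432 + x^5/384 - x^3/16 + x/2


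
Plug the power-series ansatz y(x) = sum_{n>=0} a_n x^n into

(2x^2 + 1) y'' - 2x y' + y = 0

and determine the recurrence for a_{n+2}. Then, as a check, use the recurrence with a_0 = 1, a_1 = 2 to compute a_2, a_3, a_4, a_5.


Substitute y = sum_n a_n x^n.
(1 + 2 x^2) y'' contributes (n+2)(n+1) a_{n+2} + 2 n(n-1) a_n at x^n.
-2 x y'(x) contributes -2 n a_n at x^n.
y(x) contributes 1 a_n at x^n.
Matching x^n: (n+2)(n+1) a_{n+2} + (2 n(n-1) - 2 n + 1) a_n = 0.
Thus a_{n+2} = (-2 n(n-1) + 2 n - 1) / ((n+1)(n+2)) * a_n.

Check with a_0 = 1, a_1 = 2 (apply the recurrence for n = 0, 1, 2, 3): a_0 = 1, a_1 = 2, a_2 = -1/2, a_3 = 1/3, a_4 = 1/24, a_5 = -7/60.

a_(n+2) = (-2 n(n-1) + 2 n - 1) / ((n+1)(n+2)) * a_n; check: a_0 = 1, a_1 = 2, a_2 = -1/2, a_3 = 1/3, a_4 = 1/24, a_5 = -7/60


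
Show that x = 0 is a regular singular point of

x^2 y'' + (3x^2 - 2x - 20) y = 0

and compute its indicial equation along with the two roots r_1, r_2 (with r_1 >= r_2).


Divide by x^2 to reach normal form y'' + P_1(x) y' + P_2(x) y = 0 with P_1(x) = 0 and P_2(x) = 3 - 2/x - 20/x^2.
x = 0 is a singular point because the y-coefficient 3 - 2/x - 20/x^2 has a pole at x = 0.
It is a regular singular point because x P_1(x) = p(x) = 0 and x^2 P_2(x) = q(x) = 3x^2 - 2x - 20 are polynomials, hence analytic at x = 0.
p(0) = 0,  q(0) = -20.
Indicial equation: r(r-1) + p(0) r + q(0) = 0, i.e. r^2 + (p(0) - 1) r + q(0) = 0, i.e. r^2 - 1 r - 20 = 0.
Discriminant: (-1)^2 - 4(-20) = 81, so r = (1 ± 9)/2.
Solving: r_1 = 5, r_2 = -4.

indicial: r^2 - 1 r - 20 = 0; roots r_1 = 5, r_2 = -4


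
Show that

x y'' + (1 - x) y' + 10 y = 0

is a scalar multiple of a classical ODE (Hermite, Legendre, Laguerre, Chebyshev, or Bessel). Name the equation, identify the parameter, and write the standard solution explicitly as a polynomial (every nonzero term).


The equation is already in a standard form:  x y'' + (1 - x) y' + 10 y = 0.
This matches the Laguerre equation x y'' + (1 - x) y' + n y = 0 with n = 10; the polynomial solution is L_10(x).
With y = sum_k a_k x^k, matching x^k gives (k+1)k a_{k+1} + (k+1) a_{k+1} - k a_k + n a_k = 0, i.e. (k+1)^2 a_{k+1} = (k - n) a_k = (k - 10) a_k. The right side vanishes at k = 10, so the series terminates at degree 10.
Standard normalization L_n(0) = 1 gives a_0 = 1. Work upward with a_{k+1} = (k - 10) a_k / (k+1)^2:
  a_1 = (0 - 10)(1) / 1^2 = -10/1 = -10
  a_2 = (1 - 10)(-10) / 2^2 = 90/4 = 45/2
  a_3 = (2 - 10)(45/2) / 3^2 = -180/9 = -20
  a_4 = (3 - 10)(-20) / 4^2 = 140/16 = 35/4
  a_5 = (4 - 10)(35/4) / 5^2 = (-105/2)/25 = -21/10
  a_6 = (5 - 10)(-21/10) / 6^2 = (21/2)/36 = 7/24
  a_7 = (6 - 10)(7/24) / 7^2 = (-7/6)/49 = -1/42
  a_8 = (7 - 10)(-1/42) / 8^2 = (1/14)/64 = 1/896
  a_9 = (8 - 10)(1/896) / 9^2 = (-1/448)/81 = -1/36288
  a_10 = (9 - 10)(-1/36288) / 10^2 = (1/36288)/100 = 1/3628800
Hence L_10(x) = x^10/3628800 - x^9/36288 + x^8/896 - x^7/42 + 7 x^6/24 - 21 x^5/10 + 35 x^4/4 - 20 x^3 + 45 x^2/2 - 10 x + 1.

L_10(x); series = x^10/3628800 - x^9/36288 + x^8/896 - x^7/42 + 7 x^6/24 - 21 x^5/10 + 35 x^4/4 - 20 x^3 + 45 x^2/2 - 10 x + 1


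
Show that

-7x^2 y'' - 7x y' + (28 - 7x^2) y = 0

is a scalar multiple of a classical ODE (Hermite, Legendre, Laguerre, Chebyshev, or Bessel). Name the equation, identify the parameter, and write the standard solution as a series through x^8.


All three coefficients share the factor -7; dividing through by -7 gives  x^2 y'' + x y' + (x^2 - 4) y = 0.
This matches the Bessel equation x^2 y'' + x y' + (x^2 - nu^2) y = 0 with nu^2 = 4, so nu = 2; the solution bounded at x = 0 is J_2(x).
Frobenius at x = 0: indicial roots ±nu; for r = nu the recurrence k(k + 2nu) c_k = -c_{k-2} gives the standard series J_nu(x) = sum_{k>=0} (-1)^k / (k! (k+nu)!) (x/2)^(2k+nu). Evaluate the first 4 terms:
  k = 0: (-1)^0 / (0! * 2! * 2^2) x^2 = 1/(1*2*4) x^2 = (1/8) x^2
  k = 1: (-1)^1 / (1! * 3! * 2^4) x^4 = -1/(1*6*16) x^4 = (-1/96) x^4
  k = 2: (-1)^2 / (2! * 4! * 2^6) x^6 = 1/(2*24*64) x^6 = (1/3072) x^6
  k = 3: (-1)^3 / (3! * 5! * 2^8) x^8 = -1/(6*120*256) x^8 = (-1/184320) x^8
Hence J_2(x) = -x^8/184320 + x^6/3072 - x^4/96 + x^2/8 + ....

J_2(x); series = -x^8/184320 + x^6/3072 - x^4/96 + x^2/8


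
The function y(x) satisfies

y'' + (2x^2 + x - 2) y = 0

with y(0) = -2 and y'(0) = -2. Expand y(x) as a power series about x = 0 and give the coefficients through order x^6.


Ansatz: y(x) = sum_{n>=0} a_n x^n, so y'(x) = sum_{n>=1} n a_n x^(n-1) and y''(x) = sum_{n>=2} n(n-1) a_n x^(n-2).
Substitute into P(x) y'' + Q(x) y' + R(x) y = 0 with P(x) = 1, Q(x) = 0, R(x) = 2x^2 + x - 2, and match powers of x.
Initial conditions: a_0 = -2, a_1 = -2.
Setting the coefficient of each power of x to zero and solving order by order (substituting the coefficients already found):
  x^0: 2 a_2 - 2 a_0 = 0  ->  2 a_2 = 2 a_0 = -4  ->  a_2 = -2
  x^1: 6 a_3 - 2 a_1 + a_0 = 0  ->  6 a_3 = 2 a_1 - a_0 = -2  ->  a_3 = -1/3
  x^2: 12 a_4 - 2 a_2 + a_1 + 2 a_0 = 0  ->  12 a_4 = 2 a_2 - a_1 - 2 a_0 = 2  ->  a_4 = 1/6
  x^3: 20 a_5 - 2 a_3 + a_2 + 2 a_1 = 0  ->  20 a_5 = 2 a_3 - a_2 - 2 a_1 = 16/3  ->  a_5 = 4/15
  x^4: 30 a_6 - 2 a_4 + a_3 + 2 a_2 = 0  ->  30 a_6 = 2 a_4 - a_3 - 2 a_2 = 14/3  ->  a_6 = 7/45
Truncated series: y(x) = -2 - 2 x - 2 x^2 - (1/3) x^3 + (1/6) x^4 + (4/15) x^5 + (7/45) x^6 + O(x^7).

a_0 = -2; a_1 = -2; a_2 = -2; a_3 = -1/3; a_4 = 1/6; a_5 = 4/15; a_6 = 7/45


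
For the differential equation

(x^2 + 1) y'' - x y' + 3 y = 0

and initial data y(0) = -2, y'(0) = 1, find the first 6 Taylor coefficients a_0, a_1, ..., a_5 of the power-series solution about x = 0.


Ansatz: y(x) = sum_{n>=0} a_n x^n, so y'(x) = sum_{n>=1} n a_n x^(n-1) and y''(x) = sum_{n>=2} n(n-1) a_n x^(n-2).
Substitute into P(x) y'' + Q(x) y' + R(x) y = 0 with P(x) = x^2 + 1, Q(x) = -x, R(x) = 3, and match powers of x.
Initial conditions: a_0 = -2, a_1 = 1.
Setting the coefficient of each power of x to zero and solving order by order (substituting the coefficients already found):
  x^0: 2 a_2 + 3 a_0 = 0  ->  2 a_2 = -3 a_0 = 6  ->  a_2 = 3
  x^1: 6 a_3 + 2 a_1 = 0  ->  6 a_3 = -2 a_1 = -2  ->  a_3 = -1/3
  x^2: 12 a_4 + 3 a_2 = 0  ->  12 a_4 = -3 a_2 = -9  ->  a_4 = -3/4
  x^3: 20 a_5 + 6 a_3 = 0  ->  20 a_5 = -6 a_3 = 2  ->  a_5 = 1/10
Truncated series: y(x) = -2 + x + 3 x^2 - (1/3) x^3 - (3/4) x^4 + (1/10) x^5 + O(x^6).

a_0 = -2; a_1 = 1; a_2 = 3; a_3 = -1/3; a_4 = -3/4; a_5 = 1/10


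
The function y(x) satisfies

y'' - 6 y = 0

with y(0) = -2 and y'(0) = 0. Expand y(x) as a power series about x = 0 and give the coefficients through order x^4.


Ansatz: y(x) = sum_{n>=0} a_n x^n, so y'(x) = sum_{n>=1} n a_n x^(n-1) and y''(x) = sum_{n>=2} n(n-1) a_n x^(n-2).
Substitute into P(x) y'' + Q(x) y' + R(x) y = 0 with P(x) = 1, Q(x) = 0, R(x) = -6, and match powers of x.
Initial conditions: a_0 = -2, a_1 = 0.
Setting the coefficient of each power of x to zero and solving order by order (substituting the coefficients already found):
  x^0: 2 a_2 - 6 a_0 = 0  ->  2 a_2 = 6 a_0 = -12  ->  a_2 = -6
  x^1: 6 a_3 - 6 a_1 = 0  ->  6 a_3 = 6 a_1 = 0  ->  a_3 = 0
  x^2: 12 a_4 - 6 a_2 = 0  ->  12 a_4 = 6 a_2 = -36  ->  a_4 = -3
Truncated series: y(x) = -2 - 6 x^2 - 3 x^4 + O(x^5).

a_0 = -2; a_1 = 0; a_2 = -6; a_3 = 0; a_4 = -3


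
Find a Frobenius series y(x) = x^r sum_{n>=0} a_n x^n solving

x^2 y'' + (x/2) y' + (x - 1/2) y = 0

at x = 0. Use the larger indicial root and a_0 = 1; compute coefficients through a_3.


Write in Frobenius form y'' + (p(x)/x) y' + (q(x)/x^2) y = 0:
  p(x) = 1/2,  q(x) = x - 1/2.
Indicial equation: r(r-1) + (1/2) r + (-1/2) = 0 -> roots r_1 = 1, r_2 = -1/2.
Take r = r_1 = 1. Let y(x) = x^r sum_{n>=0} a_n x^n with a_0 = 1.
Substitute y = x^r sum a_n x^n and match x^{r+n}. The recurrence is
  D(n) a_n + 1 a_{n-1} = 0,  where D(n) = (r+n)(r+n-1) + (1/2)(r+n) + (-1/2).
  a_n = -1 / D(n) * a_{n-1}.
Since the indicial polynomial factors as (r - r_1)(r - r_2), D(n) = (r_1 + n - r_1)(r_1 + n - r_2) = n(n + 3/2).
Evaluating step by step (a_0 = 1):
  n = 1: D(1) = 1(1 + 3/2) = 5/2; numerator = -1(1) = -1; a_1 = (-1)/(5/2) = -2/5
  n = 2: D(2) = 2(2 + 3/2) = 7; numerator = -1(-2/5) = 2/5; a_2 = (2/5)/(7) = 2/35
  n = 3: D(3) = 3(3 + 3/2) = 27/2; numerator = -1(2/35) = -2/35; a_3 = (-2/35)/(27/2) = -4/945

r = 1; a_0 = 1; a_1 = -2/5; a_2 = 2/35; a_3 = -4/945


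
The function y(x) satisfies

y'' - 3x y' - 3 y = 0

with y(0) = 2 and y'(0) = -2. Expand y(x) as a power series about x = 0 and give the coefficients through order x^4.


Ansatz: y(x) = sum_{n>=0} a_n x^n, so y'(x) = sum_{n>=1} n a_n x^(n-1) and y''(x) = sum_{n>=2} n(n-1) a_n x^(n-2).
Substitute into P(x) y'' + Q(x) y' + R(x) y = 0 with P(x) = 1, Q(x) = -3x, R(x) = -3, and match powers of x.
Initial conditions: a_0 = 2, a_1 = -2.
Setting the coefficient of each power of x to zero and solving order by order (substituting the coefficients already found):
  x^0: 2 a_2 - 3 a_0 = 0  ->  2 a_2 = 3 a_0 = 6  ->  a_2 = 3
  x^1: 6 a_3 - 6 a_1 = 0  ->  6 a_3 = 6 a_1 = -12  ->  a_3 = -2
  x^2: 12 a_4 - 9 a_2 = 0  ->  12 a_4 = 9 a_2 = 27  ->  a_4 = 9/4
Truncated series: y(x) = 2 - 2 x + 3 x^2 - 2 x^3 + (9/4) x^4 + O(x^5).

a_0 = 2; a_1 = -2; a_2 = 3; a_3 = -2; a_4 = 9/4


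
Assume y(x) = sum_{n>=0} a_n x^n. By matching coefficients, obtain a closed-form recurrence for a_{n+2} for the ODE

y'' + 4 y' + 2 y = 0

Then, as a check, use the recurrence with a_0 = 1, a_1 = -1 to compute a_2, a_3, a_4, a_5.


Substitute y = sum_n a_n x^n.
y''(x) has coefficient (n+2)(n+1) a_{n+2} at x^n;
4 y'(x) has coefficient 4 (n+1) a_{n+1} at x^n;
2 y(x) has coefficient 2 a_n at x^n.
Matching x^n: (n+2)(n+1) a_{n+2} + 4 (n+1) a_{n+1} + 2 a_n = 0.
Thus a_{n+2} = [-4 (n+1) a_{n+1} - 2 a_n] / ((n+1)(n+2)).

Check with a_0 = 1, a_1 = -1 (apply the recurrence for n = 0, 1, 2, 3): a_0 = 1, a_1 = -1, a_2 = 1, a_3 = -1, a_4 = 5/6, a_5 = -17/30.

a_(n+2) = [-4 (n+1) a_(n+1) - 2 a_n] / ((n+1)(n+2)); check: a_0 = 1, a_1 = -1, a_2 = 1, a_3 = -1, a_4 = 5/6, a_5 = -17/30


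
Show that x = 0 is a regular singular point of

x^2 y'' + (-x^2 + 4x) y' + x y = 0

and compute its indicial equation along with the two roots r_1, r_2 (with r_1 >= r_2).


Divide by x^2 to reach normal form y'' + P_1(x) y' + P_2(x) y = 0 with P_1(x) = -1 + 4/x and P_2(x) = 1/x.
x = 0 is a singular point because the y'-coefficient -1 + 4/x has a pole at x = 0 and the y-coefficient 1/x has a pole at x = 0.
It is a regular singular point because x P_1(x) = p(x) = 4 - x and x^2 P_2(x) = q(x) = x are polynomials, hence analytic at x = 0.
p(0) = 4,  q(0) = 0.
Indicial equation: r(r-1) + p(0) r + q(0) = 0, i.e. r^2 + (p(0) - 1) r + q(0) = 0, i.e. r^2 + 3 r = 0.
Discriminant: (3)^2 - 4(0) = 9, so r = (-3 ± 3)/2.
Solving: r_1 = 0, r_2 = -3.

indicial: r^2 + 3 r = 0; roots r_1 = 0, r_2 = -3


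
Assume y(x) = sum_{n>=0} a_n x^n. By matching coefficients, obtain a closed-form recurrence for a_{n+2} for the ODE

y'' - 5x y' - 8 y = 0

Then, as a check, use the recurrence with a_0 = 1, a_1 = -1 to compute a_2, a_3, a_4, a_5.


Substitute y = sum_n a_n x^n.
y''(x) has coefficient (n+2)(n+1) a_{n+2} at x^n;
-5 x y'(x) has coefficient -5 n a_n at x^n (shift);
-8 y(x) has coefficient -8 a_n at x^n.
Matching x^n: (n+2)(n+1) a_{n+2} + (-5n - 8) a_n = 0.
Thus a_{n+2} = (5n + 8) / ((n+1)(n+2)) * a_n.

Check with a_0 = 1, a_1 = -1 (apply the recurrence for n = 0, 1, 2, 3): a_0 = 1, a_1 = -1, a_2 = 4, a_3 = -13/6, a_4 = 6, a_5 = -299/120.

a_(n+2) = (5n + 8) / ((n+1)(n+2)) * a_n; check: a_0 = 1, a_1 = -1, a_2 = 4, a_3 = -13/6, a_4 = 6, a_5 = -299/120


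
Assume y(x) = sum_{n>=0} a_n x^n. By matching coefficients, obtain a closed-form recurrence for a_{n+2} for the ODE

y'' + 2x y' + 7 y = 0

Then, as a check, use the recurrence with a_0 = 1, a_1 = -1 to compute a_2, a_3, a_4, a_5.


Substitute y = sum_n a_n x^n.
y''(x) has coefficient (n+2)(n+1) a_{n+2} at x^n;
2 x y'(x) has coefficient 2 n a_n at x^n (shift);
7 y(x) has coefficient 7 a_n at x^n.
Matching x^n: (n+2)(n+1) a_{n+2} + (2n + 7) a_n = 0.
Thus a_{n+2} = (-2n - 7) / ((n+1)(n+2)) * a_n.

Check with a_0 = 1, a_1 = -1 (apply the recurrence for n = 0, 1, 2, 3): a_0 = 1, a_1 = -1, a_2 = -7/2, a_3 = 3/2, a_4 = 77/24, a_5 = -39/40.

a_(n+2) = (-2n - 7) / ((n+1)(n+2)) * a_n; check: a_0 = 1, a_1 = -1, a_2 = -7/2, a_3 = 3/2, a_4 = 77/24, a_5 = -39/40


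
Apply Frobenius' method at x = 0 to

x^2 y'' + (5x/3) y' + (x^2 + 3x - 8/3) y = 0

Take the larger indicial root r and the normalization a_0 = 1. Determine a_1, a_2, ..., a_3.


Write in Frobenius form y'' + (p(x)/x) y' + (q(x)/x^2) y = 0:
  p(x) = 5/3,  q(x) = x^2 + 3x - 8/3.
Indicial equation: r(r-1) + (5/3) r + (-8/3) = 0 -> roots r_1 = 4/3, r_2 = -2.
Take r = r_1 = 4/3. Let y(x) = x^r sum_{n>=0} a_n x^n with a_0 = 1.
Substitute y = x^r sum a_n x^n and match x^{r+n}. The recurrence is
  D(n) a_n + 3 a_{n-1} + 1 a_{n-2} = 0,  where D(n) = (r+n)(r+n-1) + (5/3)(r+n) + (-8/3).
  a_n = [-3 a_{n-1} - 1 a_{n-2}] / D(n).
Since the indicial polynomial factors as (r - r_1)(r - r_2), D(n) = (r_1 + n - r_1)(r_1 + n - r_2) = n(n + 10/3).
Evaluating step by step (a_0 = 1):
  n = 1: D(1) = 1(1 + 10/3) = 13/3; numerator = -3(1) = -3; a_1 = (-3)/(13/3) = -9/13
  n = 2: D(2) = 2(2 + 10/3) = 32/3; numerator = -3(-9/13) - 1(1) = 14/13; a_2 = (14/13)/(32/3) = 21/208
  n = 3: D(3) = 3(3 + 10/3) = 19; numerator = -3(21/208) - 1(-9/13) = 81/208; a_3 = (81/208)/(19) = 81/3952

r = 4/3; a_0 = 1; a_1 = -9/13; a_2 = 21/208; a_3 = 81/3952


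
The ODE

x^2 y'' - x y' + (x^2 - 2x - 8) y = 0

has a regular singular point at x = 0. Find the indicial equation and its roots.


Divide by x^2 to reach normal form y'' + P_1(x) y' + P_2(x) y = 0 with P_1(x) = -1/x and P_2(x) = 1 - 2/x - 8/x^2.
x = 0 is a singular point because the y'-coefficient -1/x has a pole at x = 0 and the y-coefficient 1 - 2/x - 8/x^2 has a pole at x = 0.
It is a regular singular point because x P_1(x) = p(x) = -1 and x^2 P_2(x) = q(x) = x^2 - 2x - 8 are polynomials, hence analytic at x = 0.
p(0) = -1,  q(0) = -8.
Indicial equation: r(r-1) + p(0) r + q(0) = 0, i.e. r^2 + (p(0) - 1) r + q(0) = 0, i.e. r^2 - 2 r - 8 = 0.
Discriminant: (-2)^2 - 4(-8) = 36, so r = (2 ± 6)/2.
Solving: r_1 = 4, r_2 = -2.

indicial: r^2 - 2 r - 8 = 0; roots r_1 = 4, r_2 = -2


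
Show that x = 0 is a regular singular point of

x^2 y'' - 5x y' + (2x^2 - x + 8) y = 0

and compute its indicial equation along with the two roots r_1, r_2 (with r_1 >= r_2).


Divide by x^2 to reach normal form y'' + P_1(x) y' + P_2(x) y = 0 with P_1(x) = -5/x and P_2(x) = 2 - 1/x + 8/x^2.
x = 0 is a singular point because the y'-coefficient -5/x has a pole at x = 0 and the y-coefficient 2 - 1/x + 8/x^2 has a pole at x = 0.
It is a regular singular point because x P_1(x) = p(x) = -5 and x^2 P_2(x) = q(x) = 2x^2 - x + 8 are polynomials, hence analytic at x = 0.
p(0) = -5,  q(0) = 8.
Indicial equation: r(r-1) + p(0) r + q(0) = 0, i.e. r^2 + (p(0) - 1) r + q(0) = 0, i.e. r^2 - 6 r + 8 = 0.
Discriminant: (-6)^2 - 4(8) = 4, so r = (6 ± 2)/2.
Solving: r_1 = 4, r_2 = 2.

indicial: r^2 - 6 r + 8 = 0; roots r_1 = 4, r_2 = 2


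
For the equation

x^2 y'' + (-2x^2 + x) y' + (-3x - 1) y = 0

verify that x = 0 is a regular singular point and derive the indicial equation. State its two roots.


Divide by x^2 to reach normal form y'' + P_1(x) y' + P_2(x) y = 0 with P_1(x) = -2 + 1/x and P_2(x) = -3/x - 1/x^2.
x = 0 is a singular point because the y'-coefficient -2 + 1/x has a pole at x = 0 and the y-coefficient -3/x - 1/x^2 has a pole at x = 0.
It is a regular singular point because x P_1(x) = p(x) = 1 - 2x and x^2 P_2(x) = q(x) = -3x - 1 are polynomials, hence analytic at x = 0.
p(0) = 1,  q(0) = -1.
Indicial equation: r(r-1) + p(0) r + q(0) = 0, i.e. r^2 + (p(0) - 1) r + q(0) = 0, i.e. r^2 - 1 = 0.
Discriminant: (0)^2 - 4(-1) = 4, so r = (0 ± 2)/2.
Solving: r_1 = 1, r_2 = -1.

indicial: r^2 - 1 = 0; roots r_1 = 1, r_2 = -1
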